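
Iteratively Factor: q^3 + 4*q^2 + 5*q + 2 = (q + 1)*(q^2 + 3*q + 2) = (q + 1)^2*(q + 2)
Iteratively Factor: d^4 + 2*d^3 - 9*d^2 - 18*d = (d - 3)*(d^3 + 5*d^2 + 6*d) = d*(d - 3)*(d^2 + 5*d + 6) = d*(d - 3)*(d + 3)*(d + 2)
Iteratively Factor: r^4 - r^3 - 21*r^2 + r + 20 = (r - 5)*(r^3 + 4*r^2 - r - 4) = (r - 5)*(r + 1)*(r^2 + 3*r - 4) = (r - 5)*(r - 1)*(r + 1)*(r + 4)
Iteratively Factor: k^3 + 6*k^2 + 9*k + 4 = (k + 1)*(k^2 + 5*k + 4) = (k + 1)^2*(k + 4)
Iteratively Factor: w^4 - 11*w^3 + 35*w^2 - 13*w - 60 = (w - 3)*(w^3 - 8*w^2 + 11*w + 20) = (w - 4)*(w - 3)*(w^2 - 4*w - 5) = (w - 4)*(w - 3)*(w + 1)*(w - 5)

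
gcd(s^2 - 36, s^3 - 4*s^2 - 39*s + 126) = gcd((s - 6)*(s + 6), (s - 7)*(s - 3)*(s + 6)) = s + 6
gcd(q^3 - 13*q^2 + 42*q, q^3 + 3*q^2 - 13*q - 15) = 1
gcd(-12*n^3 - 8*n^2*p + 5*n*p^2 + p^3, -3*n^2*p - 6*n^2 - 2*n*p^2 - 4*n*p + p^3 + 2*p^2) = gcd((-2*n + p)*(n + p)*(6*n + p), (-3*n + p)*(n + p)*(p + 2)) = n + p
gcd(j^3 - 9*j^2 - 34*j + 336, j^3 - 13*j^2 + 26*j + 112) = j^2 - 15*j + 56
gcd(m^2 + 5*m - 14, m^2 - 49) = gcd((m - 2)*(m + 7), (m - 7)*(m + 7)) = m + 7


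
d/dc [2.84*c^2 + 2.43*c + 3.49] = 5.68*c + 2.43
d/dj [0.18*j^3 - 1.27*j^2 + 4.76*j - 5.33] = 0.54*j^2 - 2.54*j + 4.76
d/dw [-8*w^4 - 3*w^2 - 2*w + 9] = -32*w^3 - 6*w - 2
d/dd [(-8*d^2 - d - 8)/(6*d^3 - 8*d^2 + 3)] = (48*d^4 + 12*d^3 + 136*d^2 - 176*d - 3)/(36*d^6 - 96*d^5 + 64*d^4 + 36*d^3 - 48*d^2 + 9)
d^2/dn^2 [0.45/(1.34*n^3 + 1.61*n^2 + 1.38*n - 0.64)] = (-(3.618*n + 1.449)*(1.34*n^3 + 1.61*n^2 + 1.38*n - 0.64) + 0.45*(4.02*n^2 + 3.22*n + 1.38)*(8.04*n^2 + 6.44*n + 2.76))/(1.34*n^3 + 1.61*n^2 + 1.38*n - 0.64)^3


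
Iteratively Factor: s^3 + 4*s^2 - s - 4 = (s + 1)*(s^2 + 3*s - 4) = (s + 1)*(s + 4)*(s - 1)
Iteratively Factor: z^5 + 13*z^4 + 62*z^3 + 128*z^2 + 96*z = (z + 4)*(z^4 + 9*z^3 + 26*z^2 + 24*z) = (z + 4)^2*(z^3 + 5*z^2 + 6*z) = (z + 2)*(z + 4)^2*(z^2 + 3*z) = z*(z + 2)*(z + 4)^2*(z + 3)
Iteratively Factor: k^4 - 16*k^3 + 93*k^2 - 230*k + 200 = (k - 4)*(k^3 - 12*k^2 + 45*k - 50) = (k - 5)*(k - 4)*(k^2 - 7*k + 10) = (k - 5)*(k - 4)*(k - 2)*(k - 5)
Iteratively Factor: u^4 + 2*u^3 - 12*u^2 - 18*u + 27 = (u + 3)*(u^3 - u^2 - 9*u + 9) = (u + 3)^2*(u^2 - 4*u + 3) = (u - 1)*(u + 3)^2*(u - 3)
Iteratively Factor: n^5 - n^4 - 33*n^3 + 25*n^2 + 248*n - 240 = (n - 1)*(n^4 - 33*n^2 - 8*n + 240) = (n - 1)*(n + 4)*(n^3 - 4*n^2 - 17*n + 60) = (n - 1)*(n + 4)^2*(n^2 - 8*n + 15) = (n - 5)*(n - 1)*(n + 4)^2*(n - 3)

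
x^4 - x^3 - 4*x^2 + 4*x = x*(x - 2)*(x - 1)*(x + 2)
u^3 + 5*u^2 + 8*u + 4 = (u + 1)*(u + 2)^2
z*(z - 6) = z^2 - 6*z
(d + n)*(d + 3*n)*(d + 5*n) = d^3 + 9*d^2*n + 23*d*n^2 + 15*n^3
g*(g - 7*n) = g^2 - 7*g*n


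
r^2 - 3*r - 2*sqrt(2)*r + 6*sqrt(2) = (r - 3)*(r - 2*sqrt(2))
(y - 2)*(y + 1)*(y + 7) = y^3 + 6*y^2 - 9*y - 14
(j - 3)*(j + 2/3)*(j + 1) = j^3 - 4*j^2/3 - 13*j/3 - 2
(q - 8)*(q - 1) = q^2 - 9*q + 8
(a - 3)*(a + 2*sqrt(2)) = a^2 - 3*a + 2*sqrt(2)*a - 6*sqrt(2)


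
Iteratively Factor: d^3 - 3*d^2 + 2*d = (d - 2)*(d^2 - d) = d*(d - 2)*(d - 1)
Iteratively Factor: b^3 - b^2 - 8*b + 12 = (b - 2)*(b^2 + b - 6) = (b - 2)*(b + 3)*(b - 2)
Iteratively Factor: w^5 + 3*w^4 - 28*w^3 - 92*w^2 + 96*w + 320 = (w - 2)*(w^4 + 5*w^3 - 18*w^2 - 128*w - 160) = (w - 2)*(w + 2)*(w^3 + 3*w^2 - 24*w - 80) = (w - 5)*(w - 2)*(w + 2)*(w^2 + 8*w + 16) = (w - 5)*(w - 2)*(w + 2)*(w + 4)*(w + 4)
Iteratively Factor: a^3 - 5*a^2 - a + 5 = (a + 1)*(a^2 - 6*a + 5) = (a - 1)*(a + 1)*(a - 5)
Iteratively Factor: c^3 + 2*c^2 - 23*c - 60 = (c - 5)*(c^2 + 7*c + 12) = (c - 5)*(c + 3)*(c + 4)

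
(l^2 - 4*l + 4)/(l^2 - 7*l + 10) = (l - 2)/(l - 5)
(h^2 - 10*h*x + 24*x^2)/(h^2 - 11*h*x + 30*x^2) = (-h + 4*x)/(-h + 5*x)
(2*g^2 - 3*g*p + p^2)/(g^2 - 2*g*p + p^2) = (-2*g + p)/(-g + p)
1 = 1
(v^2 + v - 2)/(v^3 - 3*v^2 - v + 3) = (v + 2)/(v^2 - 2*v - 3)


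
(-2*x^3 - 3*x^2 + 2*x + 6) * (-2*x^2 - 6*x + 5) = 4*x^5 + 18*x^4 + 4*x^3 - 39*x^2 - 26*x + 30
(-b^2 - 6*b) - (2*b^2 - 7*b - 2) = -3*b^2 + b + 2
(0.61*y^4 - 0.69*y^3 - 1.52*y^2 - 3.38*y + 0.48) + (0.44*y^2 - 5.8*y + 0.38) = 0.61*y^4 - 0.69*y^3 - 1.08*y^2 - 9.18*y + 0.86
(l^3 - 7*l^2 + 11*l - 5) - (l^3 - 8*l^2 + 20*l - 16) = l^2 - 9*l + 11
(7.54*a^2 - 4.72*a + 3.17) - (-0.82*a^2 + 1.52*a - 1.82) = 8.36*a^2 - 6.24*a + 4.99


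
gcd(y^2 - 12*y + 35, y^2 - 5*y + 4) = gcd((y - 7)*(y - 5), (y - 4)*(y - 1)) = 1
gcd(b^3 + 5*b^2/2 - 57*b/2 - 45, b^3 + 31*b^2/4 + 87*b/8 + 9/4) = b^2 + 15*b/2 + 9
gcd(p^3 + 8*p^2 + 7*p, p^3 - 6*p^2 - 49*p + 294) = p + 7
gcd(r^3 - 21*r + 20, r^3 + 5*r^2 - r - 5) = r^2 + 4*r - 5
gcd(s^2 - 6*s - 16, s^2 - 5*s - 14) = s + 2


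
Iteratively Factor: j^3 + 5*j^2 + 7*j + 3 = (j + 1)*(j^2 + 4*j + 3) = (j + 1)*(j + 3)*(j + 1)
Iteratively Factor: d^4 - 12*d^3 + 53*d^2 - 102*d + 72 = (d - 2)*(d^3 - 10*d^2 + 33*d - 36) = (d - 3)*(d - 2)*(d^2 - 7*d + 12) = (d - 3)^2*(d - 2)*(d - 4)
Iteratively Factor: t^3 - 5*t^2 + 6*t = (t)*(t^2 - 5*t + 6) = t*(t - 2)*(t - 3)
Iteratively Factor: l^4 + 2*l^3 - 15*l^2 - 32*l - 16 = (l + 4)*(l^3 - 2*l^2 - 7*l - 4) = (l + 1)*(l + 4)*(l^2 - 3*l - 4) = (l + 1)^2*(l + 4)*(l - 4)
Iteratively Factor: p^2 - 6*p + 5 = (p - 5)*(p - 1)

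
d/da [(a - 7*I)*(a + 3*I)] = 2*a - 4*I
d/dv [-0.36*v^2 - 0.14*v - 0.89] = -0.72*v - 0.14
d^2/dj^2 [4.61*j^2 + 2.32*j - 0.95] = 9.22000000000000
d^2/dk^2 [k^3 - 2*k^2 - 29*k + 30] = 6*k - 4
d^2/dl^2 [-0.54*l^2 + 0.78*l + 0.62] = -1.08000000000000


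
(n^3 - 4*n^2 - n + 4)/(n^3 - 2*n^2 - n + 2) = (n - 4)/(n - 2)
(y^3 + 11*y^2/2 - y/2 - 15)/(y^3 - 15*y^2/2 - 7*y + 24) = (y + 5)/(y - 8)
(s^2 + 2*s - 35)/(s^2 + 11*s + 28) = (s - 5)/(s + 4)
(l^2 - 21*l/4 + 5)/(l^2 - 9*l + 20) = (l - 5/4)/(l - 5)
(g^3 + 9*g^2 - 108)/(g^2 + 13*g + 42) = (g^2 + 3*g - 18)/(g + 7)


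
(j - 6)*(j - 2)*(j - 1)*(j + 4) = j^4 - 5*j^3 - 16*j^2 + 68*j - 48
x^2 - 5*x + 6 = (x - 3)*(x - 2)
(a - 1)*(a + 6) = a^2 + 5*a - 6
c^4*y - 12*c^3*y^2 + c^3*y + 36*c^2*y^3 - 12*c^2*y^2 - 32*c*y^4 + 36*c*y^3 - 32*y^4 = (c - 8*y)*(c - 2*y)^2*(c*y + y)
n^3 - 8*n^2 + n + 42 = (n - 7)*(n - 3)*(n + 2)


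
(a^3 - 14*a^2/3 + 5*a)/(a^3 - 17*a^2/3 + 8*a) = (3*a - 5)/(3*a - 8)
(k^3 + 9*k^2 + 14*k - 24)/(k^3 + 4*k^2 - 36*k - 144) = (k - 1)/(k - 6)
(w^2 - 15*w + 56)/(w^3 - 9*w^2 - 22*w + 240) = (w - 7)/(w^2 - w - 30)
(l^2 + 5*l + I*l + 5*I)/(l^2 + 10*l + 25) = (l + I)/(l + 5)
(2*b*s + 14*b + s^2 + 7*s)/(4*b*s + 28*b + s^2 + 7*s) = (2*b + s)/(4*b + s)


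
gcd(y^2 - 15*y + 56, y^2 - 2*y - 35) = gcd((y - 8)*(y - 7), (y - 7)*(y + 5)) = y - 7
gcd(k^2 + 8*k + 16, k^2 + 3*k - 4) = k + 4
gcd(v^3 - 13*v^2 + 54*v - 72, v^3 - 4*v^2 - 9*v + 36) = v^2 - 7*v + 12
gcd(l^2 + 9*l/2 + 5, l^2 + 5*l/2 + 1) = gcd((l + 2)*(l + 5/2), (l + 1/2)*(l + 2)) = l + 2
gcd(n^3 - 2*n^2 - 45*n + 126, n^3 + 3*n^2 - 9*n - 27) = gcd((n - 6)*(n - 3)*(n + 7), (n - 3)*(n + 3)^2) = n - 3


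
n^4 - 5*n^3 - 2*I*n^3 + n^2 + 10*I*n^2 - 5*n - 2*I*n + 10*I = (n - 5)*(n - 2*I)*(n - I)*(n + I)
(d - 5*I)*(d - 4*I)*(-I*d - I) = -I*d^3 - 9*d^2 - I*d^2 - 9*d + 20*I*d + 20*I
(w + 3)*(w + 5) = w^2 + 8*w + 15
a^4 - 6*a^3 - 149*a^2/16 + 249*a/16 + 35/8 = (a - 7)*(a - 5/4)*(a + 1/4)*(a + 2)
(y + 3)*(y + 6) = y^2 + 9*y + 18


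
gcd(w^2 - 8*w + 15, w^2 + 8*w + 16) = 1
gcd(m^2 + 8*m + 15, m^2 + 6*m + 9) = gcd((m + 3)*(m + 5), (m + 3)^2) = m + 3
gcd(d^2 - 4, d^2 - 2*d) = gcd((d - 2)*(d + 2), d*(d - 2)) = d - 2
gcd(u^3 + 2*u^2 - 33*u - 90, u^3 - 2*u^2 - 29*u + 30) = u^2 - u - 30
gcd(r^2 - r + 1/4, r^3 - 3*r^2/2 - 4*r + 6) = 1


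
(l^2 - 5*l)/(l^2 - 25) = l/(l + 5)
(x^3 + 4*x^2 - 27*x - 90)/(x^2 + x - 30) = x + 3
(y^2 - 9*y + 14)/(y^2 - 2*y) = (y - 7)/y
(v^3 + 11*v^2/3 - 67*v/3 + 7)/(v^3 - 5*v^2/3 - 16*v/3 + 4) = (3*v^2 + 20*v - 7)/(3*v^2 + 4*v - 4)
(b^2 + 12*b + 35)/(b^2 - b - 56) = (b + 5)/(b - 8)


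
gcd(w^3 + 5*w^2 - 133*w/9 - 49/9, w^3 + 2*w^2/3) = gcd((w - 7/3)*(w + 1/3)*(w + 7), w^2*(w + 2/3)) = 1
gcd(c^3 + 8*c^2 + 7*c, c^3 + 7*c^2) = c^2 + 7*c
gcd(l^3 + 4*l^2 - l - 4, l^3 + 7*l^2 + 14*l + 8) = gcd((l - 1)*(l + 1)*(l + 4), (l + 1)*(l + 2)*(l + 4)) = l^2 + 5*l + 4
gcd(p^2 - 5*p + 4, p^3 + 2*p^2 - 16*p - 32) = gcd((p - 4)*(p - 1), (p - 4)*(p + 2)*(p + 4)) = p - 4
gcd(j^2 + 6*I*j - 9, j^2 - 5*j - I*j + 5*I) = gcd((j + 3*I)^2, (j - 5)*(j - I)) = 1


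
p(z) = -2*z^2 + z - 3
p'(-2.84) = 12.36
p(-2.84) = -21.97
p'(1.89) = -6.56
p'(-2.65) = 11.60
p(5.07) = -49.34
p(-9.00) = -174.00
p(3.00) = -18.00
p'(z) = 1 - 4*z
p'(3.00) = -11.00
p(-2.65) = -19.70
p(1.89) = -8.25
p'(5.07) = -19.28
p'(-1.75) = 8.00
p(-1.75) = -10.88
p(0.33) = -2.89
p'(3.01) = -11.04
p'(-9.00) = 37.00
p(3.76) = -27.52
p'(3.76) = -14.04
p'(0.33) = -0.32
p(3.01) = -18.11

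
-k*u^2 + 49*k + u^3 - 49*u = (-k + u)*(u - 7)*(u + 7)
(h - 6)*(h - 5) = h^2 - 11*h + 30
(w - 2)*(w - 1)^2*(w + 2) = w^4 - 2*w^3 - 3*w^2 + 8*w - 4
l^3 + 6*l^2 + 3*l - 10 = (l - 1)*(l + 2)*(l + 5)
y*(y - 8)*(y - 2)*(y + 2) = y^4 - 8*y^3 - 4*y^2 + 32*y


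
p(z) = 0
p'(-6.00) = 0.00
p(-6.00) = 0.00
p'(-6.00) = 0.00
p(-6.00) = 0.00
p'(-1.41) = 0.00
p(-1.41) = 0.00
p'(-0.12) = 0.00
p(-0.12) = 0.00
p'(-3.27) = 0.00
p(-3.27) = 0.00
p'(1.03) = 0.00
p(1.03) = 0.00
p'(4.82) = 0.00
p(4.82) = 0.00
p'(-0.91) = 0.00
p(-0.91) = 0.00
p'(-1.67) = 0.00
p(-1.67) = 0.00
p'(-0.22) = 0.00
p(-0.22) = 0.00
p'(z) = 0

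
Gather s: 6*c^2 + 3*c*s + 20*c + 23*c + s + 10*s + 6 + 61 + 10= 6*c^2 + 43*c + s*(3*c + 11) + 77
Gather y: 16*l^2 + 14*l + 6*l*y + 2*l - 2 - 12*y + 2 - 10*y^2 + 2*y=16*l^2 + 16*l - 10*y^2 + y*(6*l - 10)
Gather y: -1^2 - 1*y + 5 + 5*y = 4*y + 4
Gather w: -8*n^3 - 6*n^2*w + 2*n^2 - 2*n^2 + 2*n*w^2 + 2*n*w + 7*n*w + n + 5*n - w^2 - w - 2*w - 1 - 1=-8*n^3 + 6*n + w^2*(2*n - 1) + w*(-6*n^2 + 9*n - 3) - 2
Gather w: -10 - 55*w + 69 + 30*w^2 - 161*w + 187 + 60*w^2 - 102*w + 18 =90*w^2 - 318*w + 264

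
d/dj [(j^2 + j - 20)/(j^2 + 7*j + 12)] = 2*(3*j^2 + 32*j + 76)/(j^4 + 14*j^3 + 73*j^2 + 168*j + 144)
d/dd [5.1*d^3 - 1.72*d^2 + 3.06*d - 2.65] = 15.3*d^2 - 3.44*d + 3.06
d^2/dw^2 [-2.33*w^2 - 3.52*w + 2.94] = -4.66000000000000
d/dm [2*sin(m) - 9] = 2*cos(m)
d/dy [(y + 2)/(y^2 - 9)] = (y^2 - 2*y*(y + 2) - 9)/(y^2 - 9)^2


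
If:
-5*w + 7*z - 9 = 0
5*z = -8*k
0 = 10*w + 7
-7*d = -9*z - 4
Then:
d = 155/98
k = -55/112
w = -7/10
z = 11/14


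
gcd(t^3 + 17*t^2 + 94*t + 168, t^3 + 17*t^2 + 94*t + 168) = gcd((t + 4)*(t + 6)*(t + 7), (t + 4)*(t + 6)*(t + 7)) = t^3 + 17*t^2 + 94*t + 168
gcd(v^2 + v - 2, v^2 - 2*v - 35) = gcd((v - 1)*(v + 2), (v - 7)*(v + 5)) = 1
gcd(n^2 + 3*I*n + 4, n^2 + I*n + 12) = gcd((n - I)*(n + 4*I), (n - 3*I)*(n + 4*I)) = n + 4*I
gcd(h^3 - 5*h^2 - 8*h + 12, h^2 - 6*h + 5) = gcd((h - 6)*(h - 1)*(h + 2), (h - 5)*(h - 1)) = h - 1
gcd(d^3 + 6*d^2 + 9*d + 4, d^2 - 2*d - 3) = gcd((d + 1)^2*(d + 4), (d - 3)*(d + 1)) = d + 1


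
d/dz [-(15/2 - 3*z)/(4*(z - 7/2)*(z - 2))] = 3*(-4*z^2 + 20*z - 27)/(4*(4*z^4 - 44*z^3 + 177*z^2 - 308*z + 196))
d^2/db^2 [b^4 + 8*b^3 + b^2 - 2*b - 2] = 12*b^2 + 48*b + 2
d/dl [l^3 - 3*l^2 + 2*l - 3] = 3*l^2 - 6*l + 2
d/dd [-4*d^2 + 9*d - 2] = 9 - 8*d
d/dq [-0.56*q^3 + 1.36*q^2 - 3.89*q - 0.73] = -1.68*q^2 + 2.72*q - 3.89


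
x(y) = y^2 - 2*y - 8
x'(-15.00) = -32.00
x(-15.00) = 247.00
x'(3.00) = 4.00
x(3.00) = -5.00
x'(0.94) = -0.12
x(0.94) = -9.00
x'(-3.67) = -9.34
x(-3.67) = 12.81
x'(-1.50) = -5.00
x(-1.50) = -2.75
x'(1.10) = 0.20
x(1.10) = -8.99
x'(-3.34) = -8.68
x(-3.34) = 9.84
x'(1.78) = 1.56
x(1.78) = -8.39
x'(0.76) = -0.48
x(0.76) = -8.94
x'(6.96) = 11.92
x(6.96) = 26.52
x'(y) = 2*y - 2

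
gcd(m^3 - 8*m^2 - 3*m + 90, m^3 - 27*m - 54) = m^2 - 3*m - 18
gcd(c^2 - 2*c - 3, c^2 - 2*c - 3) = c^2 - 2*c - 3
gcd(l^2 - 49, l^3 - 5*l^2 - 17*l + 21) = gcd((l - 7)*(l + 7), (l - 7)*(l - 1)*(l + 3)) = l - 7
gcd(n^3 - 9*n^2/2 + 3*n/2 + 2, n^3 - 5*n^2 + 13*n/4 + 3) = n^2 - 7*n/2 - 2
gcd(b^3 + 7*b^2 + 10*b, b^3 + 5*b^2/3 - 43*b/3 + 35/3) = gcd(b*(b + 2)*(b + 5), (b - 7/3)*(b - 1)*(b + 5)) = b + 5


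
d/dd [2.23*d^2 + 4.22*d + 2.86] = 4.46*d + 4.22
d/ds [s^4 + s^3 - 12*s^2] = s*(4*s^2 + 3*s - 24)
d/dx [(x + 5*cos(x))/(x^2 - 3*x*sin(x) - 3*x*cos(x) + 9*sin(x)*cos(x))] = (-8*x^2*sin(x) + 3*x^2*cos(x) - x^2 - 10*x*cos(x) - 9*x*cos(2*x) + 15*x + 12*sin(2*x) - 135*cos(x)/4 + 15*cos(2*x)/2 - 45*cos(3*x)/4 + 15/2)/((x - 3*sin(x))^2*(x - 3*cos(x))^2)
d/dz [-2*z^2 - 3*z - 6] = -4*z - 3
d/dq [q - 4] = 1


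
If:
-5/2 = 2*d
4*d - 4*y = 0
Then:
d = -5/4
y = -5/4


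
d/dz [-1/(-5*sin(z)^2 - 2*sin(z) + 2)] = -2*(5*sin(z) + 1)*cos(z)/(5*sin(z)^2 + 2*sin(z) - 2)^2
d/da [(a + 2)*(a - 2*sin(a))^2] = (a - 2*sin(a))*(a - 2*(a + 2)*(2*cos(a) - 1) - 2*sin(a))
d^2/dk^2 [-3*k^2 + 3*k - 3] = -6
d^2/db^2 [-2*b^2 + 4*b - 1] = -4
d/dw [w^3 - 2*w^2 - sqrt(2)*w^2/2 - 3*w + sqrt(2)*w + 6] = 3*w^2 - 4*w - sqrt(2)*w - 3 + sqrt(2)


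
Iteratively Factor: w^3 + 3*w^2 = (w)*(w^2 + 3*w) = w*(w + 3)*(w)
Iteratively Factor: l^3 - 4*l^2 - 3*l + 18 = (l + 2)*(l^2 - 6*l + 9) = (l - 3)*(l + 2)*(l - 3)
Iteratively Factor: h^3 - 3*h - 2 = (h + 1)*(h^2 - h - 2) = (h + 1)^2*(h - 2)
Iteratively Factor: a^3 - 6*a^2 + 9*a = (a)*(a^2 - 6*a + 9) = a*(a - 3)*(a - 3)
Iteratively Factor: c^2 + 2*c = (c + 2)*(c)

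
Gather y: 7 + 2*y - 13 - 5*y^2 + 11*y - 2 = -5*y^2 + 13*y - 8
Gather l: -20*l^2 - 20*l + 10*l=-20*l^2 - 10*l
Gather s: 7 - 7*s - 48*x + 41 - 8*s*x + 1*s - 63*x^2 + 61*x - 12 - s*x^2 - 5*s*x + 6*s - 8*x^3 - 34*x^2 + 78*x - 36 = s*(-x^2 - 13*x) - 8*x^3 - 97*x^2 + 91*x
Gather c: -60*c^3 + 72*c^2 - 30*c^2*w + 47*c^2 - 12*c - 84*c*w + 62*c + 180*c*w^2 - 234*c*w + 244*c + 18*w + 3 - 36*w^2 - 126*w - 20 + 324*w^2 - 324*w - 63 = -60*c^3 + c^2*(119 - 30*w) + c*(180*w^2 - 318*w + 294) + 288*w^2 - 432*w - 80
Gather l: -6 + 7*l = 7*l - 6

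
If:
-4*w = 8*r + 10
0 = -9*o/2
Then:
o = 0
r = -w/2 - 5/4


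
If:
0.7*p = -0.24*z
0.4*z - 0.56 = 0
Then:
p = -0.48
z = 1.40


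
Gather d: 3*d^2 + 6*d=3*d^2 + 6*d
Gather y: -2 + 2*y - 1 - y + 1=y - 2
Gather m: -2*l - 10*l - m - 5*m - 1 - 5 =-12*l - 6*m - 6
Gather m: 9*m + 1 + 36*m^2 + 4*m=36*m^2 + 13*m + 1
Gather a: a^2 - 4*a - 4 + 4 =a^2 - 4*a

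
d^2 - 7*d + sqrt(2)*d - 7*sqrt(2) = (d - 7)*(d + sqrt(2))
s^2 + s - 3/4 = (s - 1/2)*(s + 3/2)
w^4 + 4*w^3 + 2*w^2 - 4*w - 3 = (w - 1)*(w + 1)^2*(w + 3)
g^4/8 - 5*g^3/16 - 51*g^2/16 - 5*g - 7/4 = (g/4 + 1/2)*(g/2 + 1)*(g - 7)*(g + 1/2)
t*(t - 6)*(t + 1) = t^3 - 5*t^2 - 6*t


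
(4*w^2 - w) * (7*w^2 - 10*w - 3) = 28*w^4 - 47*w^3 - 2*w^2 + 3*w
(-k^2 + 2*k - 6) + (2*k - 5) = -k^2 + 4*k - 11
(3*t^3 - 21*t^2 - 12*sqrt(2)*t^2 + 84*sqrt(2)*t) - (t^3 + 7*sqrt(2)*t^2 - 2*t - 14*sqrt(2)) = 2*t^3 - 19*sqrt(2)*t^2 - 21*t^2 + 2*t + 84*sqrt(2)*t + 14*sqrt(2)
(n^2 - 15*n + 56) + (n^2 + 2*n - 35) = 2*n^2 - 13*n + 21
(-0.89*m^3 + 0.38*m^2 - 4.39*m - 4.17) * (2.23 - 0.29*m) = 0.2581*m^4 - 2.0949*m^3 + 2.1205*m^2 - 8.5804*m - 9.2991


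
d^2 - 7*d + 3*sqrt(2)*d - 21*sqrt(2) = (d - 7)*(d + 3*sqrt(2))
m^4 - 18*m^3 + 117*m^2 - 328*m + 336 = (m - 7)*(m - 4)^2*(m - 3)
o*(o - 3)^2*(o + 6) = o^4 - 27*o^2 + 54*o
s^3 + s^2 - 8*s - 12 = (s - 3)*(s + 2)^2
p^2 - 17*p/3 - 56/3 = (p - 8)*(p + 7/3)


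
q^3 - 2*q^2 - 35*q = q*(q - 7)*(q + 5)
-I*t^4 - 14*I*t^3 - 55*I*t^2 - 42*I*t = t*(t + 6)*(t + 7)*(-I*t - I)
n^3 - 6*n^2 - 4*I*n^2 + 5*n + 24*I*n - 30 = (n - 6)*(n - 5*I)*(n + I)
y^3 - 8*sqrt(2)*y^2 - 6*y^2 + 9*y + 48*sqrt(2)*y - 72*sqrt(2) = (y - 3)^2*(y - 8*sqrt(2))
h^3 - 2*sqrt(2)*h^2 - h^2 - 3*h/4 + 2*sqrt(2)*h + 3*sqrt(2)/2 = (h - 3/2)*(h + 1/2)*(h - 2*sqrt(2))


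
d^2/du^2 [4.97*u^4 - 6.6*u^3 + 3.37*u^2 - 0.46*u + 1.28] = 59.64*u^2 - 39.6*u + 6.74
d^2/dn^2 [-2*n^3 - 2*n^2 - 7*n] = -12*n - 4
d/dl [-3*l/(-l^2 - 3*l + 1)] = 3*(-l^2 - 1)/(l^4 + 6*l^3 + 7*l^2 - 6*l + 1)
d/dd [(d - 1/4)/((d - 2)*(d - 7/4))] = (-16*d^2 + 8*d + 41)/(16*d^4 - 120*d^3 + 337*d^2 - 420*d + 196)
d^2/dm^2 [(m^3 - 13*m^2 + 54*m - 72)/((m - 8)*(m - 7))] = 8*(7*m^3 - 138*m^2 + 894*m - 1894)/(m^6 - 45*m^5 + 843*m^4 - 8415*m^3 + 47208*m^2 - 141120*m + 175616)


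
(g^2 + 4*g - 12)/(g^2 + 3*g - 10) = (g + 6)/(g + 5)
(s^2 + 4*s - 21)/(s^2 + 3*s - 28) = (s - 3)/(s - 4)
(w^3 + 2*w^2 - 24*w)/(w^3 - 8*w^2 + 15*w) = (w^2 + 2*w - 24)/(w^2 - 8*w + 15)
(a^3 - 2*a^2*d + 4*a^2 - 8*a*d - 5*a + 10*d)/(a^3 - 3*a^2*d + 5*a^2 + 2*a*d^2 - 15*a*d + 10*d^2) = (a - 1)/(a - d)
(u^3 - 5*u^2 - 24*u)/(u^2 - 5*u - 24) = u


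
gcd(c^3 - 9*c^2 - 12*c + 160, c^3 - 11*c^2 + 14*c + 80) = c^2 - 13*c + 40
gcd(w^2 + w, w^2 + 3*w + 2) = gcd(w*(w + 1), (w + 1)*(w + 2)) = w + 1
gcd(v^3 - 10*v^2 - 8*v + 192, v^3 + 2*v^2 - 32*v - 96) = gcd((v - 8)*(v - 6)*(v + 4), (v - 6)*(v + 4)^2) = v^2 - 2*v - 24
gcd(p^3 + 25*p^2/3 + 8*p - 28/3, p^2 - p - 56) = p + 7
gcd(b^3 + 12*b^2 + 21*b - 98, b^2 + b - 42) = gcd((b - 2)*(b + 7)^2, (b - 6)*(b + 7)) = b + 7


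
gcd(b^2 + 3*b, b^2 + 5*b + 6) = b + 3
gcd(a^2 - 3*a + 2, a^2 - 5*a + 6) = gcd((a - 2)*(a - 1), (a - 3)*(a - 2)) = a - 2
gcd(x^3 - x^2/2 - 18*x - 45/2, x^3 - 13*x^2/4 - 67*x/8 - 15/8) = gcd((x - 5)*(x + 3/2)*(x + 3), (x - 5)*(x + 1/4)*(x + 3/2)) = x^2 - 7*x/2 - 15/2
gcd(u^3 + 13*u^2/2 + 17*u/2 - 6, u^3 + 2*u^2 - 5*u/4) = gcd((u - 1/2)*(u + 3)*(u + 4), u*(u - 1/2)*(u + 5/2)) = u - 1/2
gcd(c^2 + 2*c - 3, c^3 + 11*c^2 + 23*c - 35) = c - 1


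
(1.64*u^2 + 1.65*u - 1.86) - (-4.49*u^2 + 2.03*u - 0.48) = 6.13*u^2 - 0.38*u - 1.38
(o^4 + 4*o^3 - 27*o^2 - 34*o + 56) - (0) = o^4 + 4*o^3 - 27*o^2 - 34*o + 56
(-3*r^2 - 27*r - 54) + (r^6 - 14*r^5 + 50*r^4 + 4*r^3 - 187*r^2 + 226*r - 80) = r^6 - 14*r^5 + 50*r^4 + 4*r^3 - 190*r^2 + 199*r - 134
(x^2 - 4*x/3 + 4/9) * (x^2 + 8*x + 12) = x^4 + 20*x^3/3 + 16*x^2/9 - 112*x/9 + 16/3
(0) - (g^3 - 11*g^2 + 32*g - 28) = -g^3 + 11*g^2 - 32*g + 28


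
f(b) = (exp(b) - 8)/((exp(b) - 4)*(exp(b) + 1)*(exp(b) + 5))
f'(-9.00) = 0.00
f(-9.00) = 0.40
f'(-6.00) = 0.00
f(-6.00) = 0.40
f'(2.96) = -0.00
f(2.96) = 0.00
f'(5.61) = -0.00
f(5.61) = 0.00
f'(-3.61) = -0.01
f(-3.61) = 0.39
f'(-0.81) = -0.09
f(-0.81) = 0.27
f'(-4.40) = -0.01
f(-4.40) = 0.39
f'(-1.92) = -0.05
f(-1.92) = 0.35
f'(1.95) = 0.04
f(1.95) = -0.00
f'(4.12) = -0.00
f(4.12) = 0.00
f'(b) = -(exp(b) - 8)*exp(b)/((exp(b) - 4)*(exp(b) + 1)*(exp(b) + 5)^2) - (exp(b) - 8)*exp(b)/((exp(b) - 4)*(exp(b) + 1)^2*(exp(b) + 5)) - (exp(b) - 8)*exp(b)/((exp(b) - 4)^2*(exp(b) + 1)*(exp(b) + 5)) + exp(b)/((exp(b) - 4)*(exp(b) + 1)*(exp(b) + 5))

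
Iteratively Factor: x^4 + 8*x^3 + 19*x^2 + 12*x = (x + 4)*(x^3 + 4*x^2 + 3*x) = (x + 1)*(x + 4)*(x^2 + 3*x) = (x + 1)*(x + 3)*(x + 4)*(x)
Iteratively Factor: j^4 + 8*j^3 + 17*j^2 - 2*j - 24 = (j + 4)*(j^3 + 4*j^2 + j - 6) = (j + 3)*(j + 4)*(j^2 + j - 2) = (j - 1)*(j + 3)*(j + 4)*(j + 2)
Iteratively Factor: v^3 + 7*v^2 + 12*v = (v + 4)*(v^2 + 3*v) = v*(v + 4)*(v + 3)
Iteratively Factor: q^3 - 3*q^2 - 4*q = (q + 1)*(q^2 - 4*q) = (q - 4)*(q + 1)*(q)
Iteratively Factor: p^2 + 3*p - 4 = (p - 1)*(p + 4)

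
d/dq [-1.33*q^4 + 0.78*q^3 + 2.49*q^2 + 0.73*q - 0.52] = -5.32*q^3 + 2.34*q^2 + 4.98*q + 0.73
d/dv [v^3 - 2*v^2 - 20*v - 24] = 3*v^2 - 4*v - 20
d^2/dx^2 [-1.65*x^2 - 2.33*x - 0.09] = -3.30000000000000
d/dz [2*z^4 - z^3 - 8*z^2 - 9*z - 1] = 8*z^3 - 3*z^2 - 16*z - 9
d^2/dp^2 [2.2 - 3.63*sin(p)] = 3.63*sin(p)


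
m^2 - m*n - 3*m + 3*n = (m - 3)*(m - n)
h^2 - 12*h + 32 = (h - 8)*(h - 4)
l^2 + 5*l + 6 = (l + 2)*(l + 3)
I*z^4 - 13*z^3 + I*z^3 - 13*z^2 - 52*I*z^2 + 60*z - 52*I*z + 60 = (z + 2*I)*(z + 5*I)*(z + 6*I)*(I*z + I)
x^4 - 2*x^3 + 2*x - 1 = (x - 1)^3*(x + 1)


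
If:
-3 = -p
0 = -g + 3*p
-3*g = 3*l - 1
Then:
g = 9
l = -26/3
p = 3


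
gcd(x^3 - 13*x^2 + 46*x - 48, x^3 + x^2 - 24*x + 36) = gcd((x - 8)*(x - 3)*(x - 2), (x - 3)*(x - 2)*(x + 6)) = x^2 - 5*x + 6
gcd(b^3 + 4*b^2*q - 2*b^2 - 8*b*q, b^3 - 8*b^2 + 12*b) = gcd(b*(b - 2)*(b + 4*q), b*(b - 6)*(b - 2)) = b^2 - 2*b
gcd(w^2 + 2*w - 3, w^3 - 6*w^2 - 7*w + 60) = w + 3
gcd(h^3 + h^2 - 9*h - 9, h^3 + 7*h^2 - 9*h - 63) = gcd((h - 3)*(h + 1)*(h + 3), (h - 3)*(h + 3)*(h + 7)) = h^2 - 9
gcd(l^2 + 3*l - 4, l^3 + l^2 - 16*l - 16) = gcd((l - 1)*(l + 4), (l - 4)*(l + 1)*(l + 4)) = l + 4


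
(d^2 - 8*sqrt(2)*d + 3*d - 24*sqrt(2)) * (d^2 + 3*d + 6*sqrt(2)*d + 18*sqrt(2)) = d^4 - 2*sqrt(2)*d^3 + 6*d^3 - 87*d^2 - 12*sqrt(2)*d^2 - 576*d - 18*sqrt(2)*d - 864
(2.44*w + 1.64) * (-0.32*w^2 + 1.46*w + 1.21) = -0.7808*w^3 + 3.0376*w^2 + 5.3468*w + 1.9844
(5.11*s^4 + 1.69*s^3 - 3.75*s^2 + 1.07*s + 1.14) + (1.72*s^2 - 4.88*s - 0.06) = 5.11*s^4 + 1.69*s^3 - 2.03*s^2 - 3.81*s + 1.08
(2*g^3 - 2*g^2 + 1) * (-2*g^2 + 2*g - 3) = -4*g^5 + 8*g^4 - 10*g^3 + 4*g^2 + 2*g - 3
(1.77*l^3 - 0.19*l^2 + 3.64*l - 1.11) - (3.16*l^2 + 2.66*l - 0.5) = 1.77*l^3 - 3.35*l^2 + 0.98*l - 0.61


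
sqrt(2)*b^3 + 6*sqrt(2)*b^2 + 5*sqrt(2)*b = b*(b + 5)*(sqrt(2)*b + sqrt(2))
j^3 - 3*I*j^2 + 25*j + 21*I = (j - 7*I)*(j + I)*(j + 3*I)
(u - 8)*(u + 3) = u^2 - 5*u - 24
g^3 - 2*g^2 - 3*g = g*(g - 3)*(g + 1)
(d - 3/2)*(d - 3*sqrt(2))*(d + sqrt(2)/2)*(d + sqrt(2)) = d^4 - 3*sqrt(2)*d^3/2 - 3*d^3/2 - 8*d^2 + 9*sqrt(2)*d^2/4 - 3*sqrt(2)*d + 12*d + 9*sqrt(2)/2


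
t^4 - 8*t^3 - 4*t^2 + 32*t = t*(t - 8)*(t - 2)*(t + 2)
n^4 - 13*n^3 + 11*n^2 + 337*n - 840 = (n - 8)*(n - 7)*(n - 3)*(n + 5)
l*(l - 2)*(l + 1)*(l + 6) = l^4 + 5*l^3 - 8*l^2 - 12*l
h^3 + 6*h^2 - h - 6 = (h - 1)*(h + 1)*(h + 6)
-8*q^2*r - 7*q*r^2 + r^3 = r*(-8*q + r)*(q + r)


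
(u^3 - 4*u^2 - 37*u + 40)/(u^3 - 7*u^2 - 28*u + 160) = (u - 1)/(u - 4)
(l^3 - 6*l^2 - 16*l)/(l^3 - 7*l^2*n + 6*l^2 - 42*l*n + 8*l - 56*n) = l*(l - 8)/(l^2 - 7*l*n + 4*l - 28*n)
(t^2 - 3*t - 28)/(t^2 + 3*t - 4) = (t - 7)/(t - 1)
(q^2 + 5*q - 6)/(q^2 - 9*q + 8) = (q + 6)/(q - 8)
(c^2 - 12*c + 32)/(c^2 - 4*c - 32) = (c - 4)/(c + 4)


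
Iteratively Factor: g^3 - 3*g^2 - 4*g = (g + 1)*(g^2 - 4*g) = g*(g + 1)*(g - 4)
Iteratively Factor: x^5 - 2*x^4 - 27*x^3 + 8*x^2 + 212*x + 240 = (x + 2)*(x^4 - 4*x^3 - 19*x^2 + 46*x + 120) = (x - 4)*(x + 2)*(x^3 - 19*x - 30) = (x - 4)*(x + 2)*(x + 3)*(x^2 - 3*x - 10) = (x - 4)*(x + 2)^2*(x + 3)*(x - 5)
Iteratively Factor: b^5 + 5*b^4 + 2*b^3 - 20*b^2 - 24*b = (b + 3)*(b^4 + 2*b^3 - 4*b^2 - 8*b) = (b - 2)*(b + 3)*(b^3 + 4*b^2 + 4*b) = (b - 2)*(b + 2)*(b + 3)*(b^2 + 2*b) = (b - 2)*(b + 2)^2*(b + 3)*(b)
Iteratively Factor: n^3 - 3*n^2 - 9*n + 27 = (n + 3)*(n^2 - 6*n + 9) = (n - 3)*(n + 3)*(n - 3)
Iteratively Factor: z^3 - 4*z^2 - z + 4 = (z - 1)*(z^2 - 3*z - 4) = (z - 1)*(z + 1)*(z - 4)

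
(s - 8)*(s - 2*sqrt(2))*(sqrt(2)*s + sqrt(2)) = sqrt(2)*s^3 - 7*sqrt(2)*s^2 - 4*s^2 - 8*sqrt(2)*s + 28*s + 32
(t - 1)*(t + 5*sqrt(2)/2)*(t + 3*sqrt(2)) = t^3 - t^2 + 11*sqrt(2)*t^2/2 - 11*sqrt(2)*t/2 + 15*t - 15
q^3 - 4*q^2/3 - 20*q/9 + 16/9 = (q - 2)*(q - 2/3)*(q + 4/3)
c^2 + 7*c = c*(c + 7)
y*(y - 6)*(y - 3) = y^3 - 9*y^2 + 18*y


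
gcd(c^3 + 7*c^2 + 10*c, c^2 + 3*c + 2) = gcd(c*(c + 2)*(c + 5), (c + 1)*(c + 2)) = c + 2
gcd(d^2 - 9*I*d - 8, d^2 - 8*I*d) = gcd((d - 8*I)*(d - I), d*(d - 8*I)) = d - 8*I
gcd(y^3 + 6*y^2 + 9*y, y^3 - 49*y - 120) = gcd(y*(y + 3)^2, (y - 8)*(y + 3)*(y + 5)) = y + 3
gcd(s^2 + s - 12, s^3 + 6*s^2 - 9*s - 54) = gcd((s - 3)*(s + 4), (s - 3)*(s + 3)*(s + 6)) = s - 3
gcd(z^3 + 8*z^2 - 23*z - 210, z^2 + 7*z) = z + 7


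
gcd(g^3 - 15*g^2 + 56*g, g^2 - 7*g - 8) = g - 8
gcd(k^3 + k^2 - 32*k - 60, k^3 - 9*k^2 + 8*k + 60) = k^2 - 4*k - 12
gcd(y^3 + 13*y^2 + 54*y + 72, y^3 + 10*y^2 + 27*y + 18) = y^2 + 9*y + 18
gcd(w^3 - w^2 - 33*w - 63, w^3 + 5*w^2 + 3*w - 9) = w^2 + 6*w + 9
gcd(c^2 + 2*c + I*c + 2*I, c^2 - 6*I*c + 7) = c + I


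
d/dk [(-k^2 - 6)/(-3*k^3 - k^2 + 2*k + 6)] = (-3*k^4 - 56*k^2 - 24*k + 12)/(9*k^6 + 6*k^5 - 11*k^4 - 40*k^3 - 8*k^2 + 24*k + 36)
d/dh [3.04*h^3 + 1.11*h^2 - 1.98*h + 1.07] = 9.12*h^2 + 2.22*h - 1.98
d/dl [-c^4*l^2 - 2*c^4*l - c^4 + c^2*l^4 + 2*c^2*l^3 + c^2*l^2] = 2*c^2*(-c^2*l - c^2 + 2*l^3 + 3*l^2 + l)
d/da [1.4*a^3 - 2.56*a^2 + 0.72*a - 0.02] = 4.2*a^2 - 5.12*a + 0.72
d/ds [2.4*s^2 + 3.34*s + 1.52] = 4.8*s + 3.34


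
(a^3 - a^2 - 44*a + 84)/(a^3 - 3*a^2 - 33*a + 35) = (a^3 - a^2 - 44*a + 84)/(a^3 - 3*a^2 - 33*a + 35)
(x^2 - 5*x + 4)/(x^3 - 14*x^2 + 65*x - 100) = (x - 1)/(x^2 - 10*x + 25)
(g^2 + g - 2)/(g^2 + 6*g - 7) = (g + 2)/(g + 7)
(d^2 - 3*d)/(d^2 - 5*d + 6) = d/(d - 2)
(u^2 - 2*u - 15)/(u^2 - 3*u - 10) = (u + 3)/(u + 2)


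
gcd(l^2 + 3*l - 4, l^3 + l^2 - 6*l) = 1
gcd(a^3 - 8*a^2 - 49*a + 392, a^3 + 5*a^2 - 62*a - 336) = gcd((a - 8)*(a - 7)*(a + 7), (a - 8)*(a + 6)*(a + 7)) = a^2 - a - 56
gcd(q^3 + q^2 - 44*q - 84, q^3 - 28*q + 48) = q + 6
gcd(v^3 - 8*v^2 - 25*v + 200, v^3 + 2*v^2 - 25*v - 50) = v^2 - 25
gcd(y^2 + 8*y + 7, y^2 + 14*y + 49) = y + 7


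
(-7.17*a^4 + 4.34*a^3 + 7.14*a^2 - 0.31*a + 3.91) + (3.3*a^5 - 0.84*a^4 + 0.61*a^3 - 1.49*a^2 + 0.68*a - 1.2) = 3.3*a^5 - 8.01*a^4 + 4.95*a^3 + 5.65*a^2 + 0.37*a + 2.71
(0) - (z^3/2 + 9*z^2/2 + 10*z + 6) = -z^3/2 - 9*z^2/2 - 10*z - 6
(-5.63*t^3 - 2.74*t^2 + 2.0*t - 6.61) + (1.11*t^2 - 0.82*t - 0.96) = -5.63*t^3 - 1.63*t^2 + 1.18*t - 7.57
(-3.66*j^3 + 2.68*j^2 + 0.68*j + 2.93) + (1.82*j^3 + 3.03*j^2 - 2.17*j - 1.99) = -1.84*j^3 + 5.71*j^2 - 1.49*j + 0.94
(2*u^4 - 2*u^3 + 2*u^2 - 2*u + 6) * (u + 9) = 2*u^5 + 16*u^4 - 16*u^3 + 16*u^2 - 12*u + 54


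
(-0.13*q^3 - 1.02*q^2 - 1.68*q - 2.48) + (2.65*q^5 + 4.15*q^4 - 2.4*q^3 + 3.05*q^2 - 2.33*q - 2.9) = 2.65*q^5 + 4.15*q^4 - 2.53*q^3 + 2.03*q^2 - 4.01*q - 5.38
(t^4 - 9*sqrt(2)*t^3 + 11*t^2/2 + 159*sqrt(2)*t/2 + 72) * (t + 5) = t^5 - 9*sqrt(2)*t^4 + 5*t^4 - 45*sqrt(2)*t^3 + 11*t^3/2 + 55*t^2/2 + 159*sqrt(2)*t^2/2 + 72*t + 795*sqrt(2)*t/2 + 360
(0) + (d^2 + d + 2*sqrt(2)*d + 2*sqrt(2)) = d^2 + d + 2*sqrt(2)*d + 2*sqrt(2)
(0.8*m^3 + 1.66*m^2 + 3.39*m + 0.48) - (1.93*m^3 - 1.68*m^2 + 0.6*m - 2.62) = -1.13*m^3 + 3.34*m^2 + 2.79*m + 3.1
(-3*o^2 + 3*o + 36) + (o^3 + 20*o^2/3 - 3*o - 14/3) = o^3 + 11*o^2/3 + 94/3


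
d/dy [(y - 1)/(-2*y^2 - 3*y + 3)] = 2*y*(y - 2)/(4*y^4 + 12*y^3 - 3*y^2 - 18*y + 9)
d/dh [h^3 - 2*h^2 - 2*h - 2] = 3*h^2 - 4*h - 2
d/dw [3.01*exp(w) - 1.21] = 3.01*exp(w)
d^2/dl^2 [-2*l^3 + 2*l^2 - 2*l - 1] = 4 - 12*l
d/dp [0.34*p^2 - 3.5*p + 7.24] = 0.68*p - 3.5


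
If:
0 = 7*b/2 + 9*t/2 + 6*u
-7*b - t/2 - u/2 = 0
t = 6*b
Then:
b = 0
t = 0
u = 0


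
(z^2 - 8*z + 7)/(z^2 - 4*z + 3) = (z - 7)/(z - 3)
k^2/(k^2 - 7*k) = k/(k - 7)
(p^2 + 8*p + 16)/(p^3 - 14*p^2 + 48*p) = (p^2 + 8*p + 16)/(p*(p^2 - 14*p + 48))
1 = 1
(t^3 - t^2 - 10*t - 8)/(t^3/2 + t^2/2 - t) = 2*(t^2 - 3*t - 4)/(t*(t - 1))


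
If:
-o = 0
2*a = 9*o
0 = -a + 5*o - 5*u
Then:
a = 0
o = 0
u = 0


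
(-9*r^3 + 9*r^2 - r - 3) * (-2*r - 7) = 18*r^4 + 45*r^3 - 61*r^2 + 13*r + 21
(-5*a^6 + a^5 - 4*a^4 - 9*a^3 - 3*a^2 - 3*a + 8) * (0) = 0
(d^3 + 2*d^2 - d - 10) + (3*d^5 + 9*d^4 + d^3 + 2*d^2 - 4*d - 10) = 3*d^5 + 9*d^4 + 2*d^3 + 4*d^2 - 5*d - 20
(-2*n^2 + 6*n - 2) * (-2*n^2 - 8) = 4*n^4 - 12*n^3 + 20*n^2 - 48*n + 16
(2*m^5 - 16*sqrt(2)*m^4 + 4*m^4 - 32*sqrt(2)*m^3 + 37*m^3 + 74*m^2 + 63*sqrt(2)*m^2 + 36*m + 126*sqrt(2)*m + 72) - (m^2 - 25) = 2*m^5 - 16*sqrt(2)*m^4 + 4*m^4 - 32*sqrt(2)*m^3 + 37*m^3 + 73*m^2 + 63*sqrt(2)*m^2 + 36*m + 126*sqrt(2)*m + 97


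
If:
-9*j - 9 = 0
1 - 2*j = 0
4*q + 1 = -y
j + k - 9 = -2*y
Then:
No Solution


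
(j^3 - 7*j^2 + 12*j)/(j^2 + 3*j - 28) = j*(j - 3)/(j + 7)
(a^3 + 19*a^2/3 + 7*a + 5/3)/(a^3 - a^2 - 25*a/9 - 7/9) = 3*(a + 5)/(3*a - 7)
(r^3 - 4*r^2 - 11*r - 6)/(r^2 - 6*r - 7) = (r^2 - 5*r - 6)/(r - 7)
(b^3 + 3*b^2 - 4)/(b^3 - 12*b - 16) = (b - 1)/(b - 4)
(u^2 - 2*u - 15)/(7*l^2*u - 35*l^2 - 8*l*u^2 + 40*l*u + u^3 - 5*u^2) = (u + 3)/(7*l^2 - 8*l*u + u^2)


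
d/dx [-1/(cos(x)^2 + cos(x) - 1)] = -(2*cos(x) + 1)*sin(x)/(sin(x)^2 - cos(x))^2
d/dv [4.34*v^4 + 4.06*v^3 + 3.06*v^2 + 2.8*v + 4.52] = 17.36*v^3 + 12.18*v^2 + 6.12*v + 2.8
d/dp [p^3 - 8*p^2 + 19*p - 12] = 3*p^2 - 16*p + 19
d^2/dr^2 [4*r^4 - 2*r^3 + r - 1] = 12*r*(4*r - 1)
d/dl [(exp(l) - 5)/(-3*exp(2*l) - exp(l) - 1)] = ((exp(l) - 5)*(6*exp(l) + 1) - 3*exp(2*l) - exp(l) - 1)*exp(l)/(3*exp(2*l) + exp(l) + 1)^2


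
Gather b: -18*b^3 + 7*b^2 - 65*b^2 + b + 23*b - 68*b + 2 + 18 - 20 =-18*b^3 - 58*b^2 - 44*b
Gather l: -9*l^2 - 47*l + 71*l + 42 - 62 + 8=-9*l^2 + 24*l - 12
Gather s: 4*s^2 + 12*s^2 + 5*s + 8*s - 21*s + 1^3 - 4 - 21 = 16*s^2 - 8*s - 24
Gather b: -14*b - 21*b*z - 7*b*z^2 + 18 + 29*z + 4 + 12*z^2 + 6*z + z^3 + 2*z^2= b*(-7*z^2 - 21*z - 14) + z^3 + 14*z^2 + 35*z + 22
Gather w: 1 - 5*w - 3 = -5*w - 2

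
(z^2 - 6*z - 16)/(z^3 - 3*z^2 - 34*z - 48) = 1/(z + 3)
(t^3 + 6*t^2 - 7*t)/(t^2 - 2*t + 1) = t*(t + 7)/(t - 1)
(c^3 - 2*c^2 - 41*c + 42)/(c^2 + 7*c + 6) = (c^2 - 8*c + 7)/(c + 1)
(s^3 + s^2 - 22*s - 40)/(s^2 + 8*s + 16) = (s^2 - 3*s - 10)/(s + 4)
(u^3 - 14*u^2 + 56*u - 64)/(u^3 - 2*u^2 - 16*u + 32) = (u - 8)/(u + 4)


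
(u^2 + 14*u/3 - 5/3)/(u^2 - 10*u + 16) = (3*u^2 + 14*u - 5)/(3*(u^2 - 10*u + 16))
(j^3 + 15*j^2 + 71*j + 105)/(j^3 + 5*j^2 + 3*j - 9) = (j^2 + 12*j + 35)/(j^2 + 2*j - 3)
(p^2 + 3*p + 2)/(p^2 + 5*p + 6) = (p + 1)/(p + 3)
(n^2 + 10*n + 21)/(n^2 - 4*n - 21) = (n + 7)/(n - 7)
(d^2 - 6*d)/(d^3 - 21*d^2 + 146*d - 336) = d/(d^2 - 15*d + 56)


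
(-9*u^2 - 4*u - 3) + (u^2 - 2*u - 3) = -8*u^2 - 6*u - 6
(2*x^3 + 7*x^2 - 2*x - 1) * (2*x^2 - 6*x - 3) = 4*x^5 + 2*x^4 - 52*x^3 - 11*x^2 + 12*x + 3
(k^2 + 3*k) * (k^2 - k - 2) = k^4 + 2*k^3 - 5*k^2 - 6*k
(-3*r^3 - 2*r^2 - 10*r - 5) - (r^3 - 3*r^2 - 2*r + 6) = -4*r^3 + r^2 - 8*r - 11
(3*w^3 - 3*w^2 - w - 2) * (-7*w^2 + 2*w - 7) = -21*w^5 + 27*w^4 - 20*w^3 + 33*w^2 + 3*w + 14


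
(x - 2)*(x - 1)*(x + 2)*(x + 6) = x^4 + 5*x^3 - 10*x^2 - 20*x + 24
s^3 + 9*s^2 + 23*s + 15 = (s + 1)*(s + 3)*(s + 5)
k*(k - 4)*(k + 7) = k^3 + 3*k^2 - 28*k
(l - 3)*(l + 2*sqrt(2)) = l^2 - 3*l + 2*sqrt(2)*l - 6*sqrt(2)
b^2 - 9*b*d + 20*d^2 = (b - 5*d)*(b - 4*d)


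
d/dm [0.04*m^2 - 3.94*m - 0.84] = 0.08*m - 3.94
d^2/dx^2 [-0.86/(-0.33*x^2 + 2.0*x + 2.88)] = (0.187308*x^2 - 1.1352*x - 0.86*(0.66*x - 2.0)*(1.32*x - 4.0) - 1.634688)/(-0.33*x^2 + 2.0*x + 2.88)^3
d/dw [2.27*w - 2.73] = 2.27000000000000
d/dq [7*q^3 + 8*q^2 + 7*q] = 21*q^2 + 16*q + 7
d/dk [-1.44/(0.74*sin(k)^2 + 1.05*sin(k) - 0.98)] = (2.1312*sin(k) + 1.512)*cos(k)/(0.74*sin(k)^2 + 1.05*sin(k) - 0.98)^2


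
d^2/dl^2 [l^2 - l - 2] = 2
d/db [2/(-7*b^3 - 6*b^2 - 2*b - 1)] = 2*(21*b^2 + 12*b + 2)/(7*b^3 + 6*b^2 + 2*b + 1)^2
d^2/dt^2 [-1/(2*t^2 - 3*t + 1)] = 2*(4*t^2 - 6*t - (4*t - 3)^2 + 2)/(2*t^2 - 3*t + 1)^3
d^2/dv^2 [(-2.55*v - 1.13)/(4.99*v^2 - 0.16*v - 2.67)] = ((2.55*v + 1.13)*(9.98*v - 0.16)*(19.96*v - 0.32) + (76.347*v + 10.4614)*(-4.99*v^2 + 0.16*v + 2.67))/(-4.99*v^2 + 0.16*v + 2.67)^3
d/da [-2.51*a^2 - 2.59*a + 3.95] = -5.02*a - 2.59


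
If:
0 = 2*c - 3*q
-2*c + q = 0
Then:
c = 0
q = 0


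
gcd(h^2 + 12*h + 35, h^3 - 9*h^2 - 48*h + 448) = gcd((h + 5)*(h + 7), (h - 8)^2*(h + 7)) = h + 7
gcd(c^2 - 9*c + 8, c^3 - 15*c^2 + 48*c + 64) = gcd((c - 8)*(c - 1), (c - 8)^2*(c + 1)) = c - 8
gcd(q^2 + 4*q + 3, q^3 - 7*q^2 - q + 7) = q + 1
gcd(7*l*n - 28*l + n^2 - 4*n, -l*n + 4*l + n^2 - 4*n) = n - 4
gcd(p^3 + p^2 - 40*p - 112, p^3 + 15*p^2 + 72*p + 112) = p^2 + 8*p + 16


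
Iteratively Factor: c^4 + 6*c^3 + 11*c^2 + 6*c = (c + 3)*(c^3 + 3*c^2 + 2*c) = c*(c + 3)*(c^2 + 3*c + 2) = c*(c + 2)*(c + 3)*(c + 1)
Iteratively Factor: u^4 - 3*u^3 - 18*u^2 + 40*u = (u + 4)*(u^3 - 7*u^2 + 10*u) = (u - 5)*(u + 4)*(u^2 - 2*u) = u*(u - 5)*(u + 4)*(u - 2)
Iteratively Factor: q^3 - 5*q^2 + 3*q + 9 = (q + 1)*(q^2 - 6*q + 9) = (q - 3)*(q + 1)*(q - 3)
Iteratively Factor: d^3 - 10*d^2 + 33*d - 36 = (d - 3)*(d^2 - 7*d + 12) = (d - 3)^2*(d - 4)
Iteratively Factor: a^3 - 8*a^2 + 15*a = (a - 5)*(a^2 - 3*a) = (a - 5)*(a - 3)*(a)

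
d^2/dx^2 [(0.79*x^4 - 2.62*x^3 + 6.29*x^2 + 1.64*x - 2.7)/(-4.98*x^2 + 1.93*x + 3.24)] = (-39.1846319999999*x^6 + 45.558036*x^5 + 58.8248219999998*x^4 - 177.230248*x^3 - 208.392912*x^2 - 149.452776*x - 4.30477200000002)/(123.505992*x^6 - 143.594316*x^5 - 185.409882*x^4 + 179.656559*x^3 + 120.628116*x^2 - 60.781104*x - 34.012224)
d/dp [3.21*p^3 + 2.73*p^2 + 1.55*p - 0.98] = 9.63*p^2 + 5.46*p + 1.55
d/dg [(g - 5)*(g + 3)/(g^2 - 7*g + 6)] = (-5*g^2 + 42*g - 117)/(g^4 - 14*g^3 + 61*g^2 - 84*g + 36)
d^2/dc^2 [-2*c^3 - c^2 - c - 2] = -12*c - 2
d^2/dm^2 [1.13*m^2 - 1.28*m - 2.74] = 2.26000000000000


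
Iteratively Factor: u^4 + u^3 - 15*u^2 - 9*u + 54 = (u - 2)*(u^3 + 3*u^2 - 9*u - 27) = (u - 3)*(u - 2)*(u^2 + 6*u + 9) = (u - 3)*(u - 2)*(u + 3)*(u + 3)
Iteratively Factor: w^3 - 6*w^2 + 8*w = (w - 2)*(w^2 - 4*w) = (w - 4)*(w - 2)*(w)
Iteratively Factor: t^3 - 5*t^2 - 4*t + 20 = (t + 2)*(t^2 - 7*t + 10) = (t - 2)*(t + 2)*(t - 5)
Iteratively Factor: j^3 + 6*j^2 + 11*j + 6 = (j + 1)*(j^2 + 5*j + 6) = (j + 1)*(j + 2)*(j + 3)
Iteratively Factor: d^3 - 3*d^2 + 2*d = (d - 2)*(d^2 - d) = d*(d - 2)*(d - 1)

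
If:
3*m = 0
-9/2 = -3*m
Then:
No Solution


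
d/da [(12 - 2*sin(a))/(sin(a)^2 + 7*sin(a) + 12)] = 2*(sin(a)^2 - 12*sin(a) - 54)*cos(a)/(sin(a)^2 + 7*sin(a) + 12)^2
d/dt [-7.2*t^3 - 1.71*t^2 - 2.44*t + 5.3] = -21.6*t^2 - 3.42*t - 2.44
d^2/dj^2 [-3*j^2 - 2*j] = -6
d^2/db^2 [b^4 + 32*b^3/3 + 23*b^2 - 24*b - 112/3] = 12*b^2 + 64*b + 46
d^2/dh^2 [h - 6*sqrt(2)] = 0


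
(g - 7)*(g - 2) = g^2 - 9*g + 14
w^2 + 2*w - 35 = (w - 5)*(w + 7)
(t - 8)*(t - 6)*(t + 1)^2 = t^4 - 12*t^3 + 21*t^2 + 82*t + 48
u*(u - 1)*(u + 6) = u^3 + 5*u^2 - 6*u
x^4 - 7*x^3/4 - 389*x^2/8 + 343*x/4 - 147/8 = (x - 7)*(x - 3/2)*(x - 1/4)*(x + 7)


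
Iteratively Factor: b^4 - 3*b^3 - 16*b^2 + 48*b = (b + 4)*(b^3 - 7*b^2 + 12*b) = b*(b + 4)*(b^2 - 7*b + 12) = b*(b - 4)*(b + 4)*(b - 3)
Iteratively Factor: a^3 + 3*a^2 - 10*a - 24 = (a + 4)*(a^2 - a - 6) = (a - 3)*(a + 4)*(a + 2)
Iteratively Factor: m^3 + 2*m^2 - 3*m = (m)*(m^2 + 2*m - 3) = m*(m - 1)*(m + 3)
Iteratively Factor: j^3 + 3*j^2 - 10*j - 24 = (j - 3)*(j^2 + 6*j + 8) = (j - 3)*(j + 4)*(j + 2)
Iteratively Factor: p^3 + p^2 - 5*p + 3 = (p - 1)*(p^2 + 2*p - 3) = (p - 1)^2*(p + 3)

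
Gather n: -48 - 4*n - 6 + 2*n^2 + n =2*n^2 - 3*n - 54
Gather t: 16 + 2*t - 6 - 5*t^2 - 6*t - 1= -5*t^2 - 4*t + 9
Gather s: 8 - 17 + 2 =-7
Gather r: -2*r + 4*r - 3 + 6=2*r + 3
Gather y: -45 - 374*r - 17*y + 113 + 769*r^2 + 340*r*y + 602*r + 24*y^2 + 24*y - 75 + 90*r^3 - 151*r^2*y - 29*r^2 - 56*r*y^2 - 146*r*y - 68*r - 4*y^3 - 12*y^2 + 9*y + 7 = 90*r^3 + 740*r^2 + 160*r - 4*y^3 + y^2*(12 - 56*r) + y*(-151*r^2 + 194*r + 16)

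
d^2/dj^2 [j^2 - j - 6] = 2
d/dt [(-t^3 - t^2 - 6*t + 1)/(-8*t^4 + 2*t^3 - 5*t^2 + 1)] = (-8*t^6 - 16*t^5 - 137*t^4 + 56*t^3 - 39*t^2 + 8*t - 6)/(64*t^8 - 32*t^7 + 84*t^6 - 20*t^5 + 9*t^4 + 4*t^3 - 10*t^2 + 1)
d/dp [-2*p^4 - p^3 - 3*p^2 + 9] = p*(-8*p^2 - 3*p - 6)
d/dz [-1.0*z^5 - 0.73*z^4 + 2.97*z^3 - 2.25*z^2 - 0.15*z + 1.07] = -5.0*z^4 - 2.92*z^3 + 8.91*z^2 - 4.5*z - 0.15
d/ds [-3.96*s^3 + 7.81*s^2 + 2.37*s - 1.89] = -11.88*s^2 + 15.62*s + 2.37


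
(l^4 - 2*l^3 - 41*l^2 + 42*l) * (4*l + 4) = 4*l^5 - 4*l^4 - 172*l^3 + 4*l^2 + 168*l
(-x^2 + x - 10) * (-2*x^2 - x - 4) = 2*x^4 - x^3 + 23*x^2 + 6*x + 40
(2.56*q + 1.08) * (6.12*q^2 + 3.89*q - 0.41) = 15.6672*q^3 + 16.568*q^2 + 3.1516*q - 0.4428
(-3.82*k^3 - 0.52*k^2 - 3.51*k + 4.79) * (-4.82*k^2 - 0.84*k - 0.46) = 18.4124*k^5 + 5.7152*k^4 + 19.1122*k^3 - 19.9002*k^2 - 2.409*k - 2.2034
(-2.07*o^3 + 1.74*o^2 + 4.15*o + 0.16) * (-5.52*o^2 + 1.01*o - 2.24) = 11.4264*o^5 - 11.6955*o^4 - 16.5138*o^3 - 0.5893*o^2 - 9.1344*o - 0.3584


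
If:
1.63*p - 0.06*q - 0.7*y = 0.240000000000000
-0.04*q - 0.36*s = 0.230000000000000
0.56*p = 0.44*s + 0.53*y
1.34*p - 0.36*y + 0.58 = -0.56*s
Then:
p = -1.80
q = -17.77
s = 1.34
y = -3.01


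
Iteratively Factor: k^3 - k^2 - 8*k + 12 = (k + 3)*(k^2 - 4*k + 4) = (k - 2)*(k + 3)*(k - 2)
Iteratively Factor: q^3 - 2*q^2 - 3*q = (q + 1)*(q^2 - 3*q) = q*(q + 1)*(q - 3)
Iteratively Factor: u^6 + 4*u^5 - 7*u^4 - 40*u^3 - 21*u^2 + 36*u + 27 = (u + 1)*(u^5 + 3*u^4 - 10*u^3 - 30*u^2 + 9*u + 27) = (u + 1)^2*(u^4 + 2*u^3 - 12*u^2 - 18*u + 27) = (u + 1)^2*(u + 3)*(u^3 - u^2 - 9*u + 9) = (u - 3)*(u + 1)^2*(u + 3)*(u^2 + 2*u - 3) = (u - 3)*(u - 1)*(u + 1)^2*(u + 3)*(u + 3)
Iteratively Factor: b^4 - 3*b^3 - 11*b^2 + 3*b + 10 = (b - 5)*(b^3 + 2*b^2 - b - 2) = (b - 5)*(b - 1)*(b^2 + 3*b + 2) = (b - 5)*(b - 1)*(b + 1)*(b + 2)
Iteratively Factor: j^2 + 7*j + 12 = (j + 4)*(j + 3)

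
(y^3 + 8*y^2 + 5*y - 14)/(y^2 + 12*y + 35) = (y^2 + y - 2)/(y + 5)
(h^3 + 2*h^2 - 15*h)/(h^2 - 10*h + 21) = h*(h + 5)/(h - 7)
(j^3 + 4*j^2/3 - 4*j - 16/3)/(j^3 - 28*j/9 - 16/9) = 3*(j + 2)/(3*j + 2)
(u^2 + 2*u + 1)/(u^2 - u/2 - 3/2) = 2*(u + 1)/(2*u - 3)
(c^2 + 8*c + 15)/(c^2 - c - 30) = (c + 3)/(c - 6)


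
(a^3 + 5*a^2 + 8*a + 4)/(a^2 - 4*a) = (a^3 + 5*a^2 + 8*a + 4)/(a*(a - 4))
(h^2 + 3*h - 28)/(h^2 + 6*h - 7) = (h - 4)/(h - 1)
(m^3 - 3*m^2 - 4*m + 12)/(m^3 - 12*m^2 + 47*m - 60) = (m^2 - 4)/(m^2 - 9*m + 20)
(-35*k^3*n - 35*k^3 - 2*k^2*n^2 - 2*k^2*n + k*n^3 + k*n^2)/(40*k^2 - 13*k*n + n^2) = k*(-35*k^2*n - 35*k^2 - 2*k*n^2 - 2*k*n + n^3 + n^2)/(40*k^2 - 13*k*n + n^2)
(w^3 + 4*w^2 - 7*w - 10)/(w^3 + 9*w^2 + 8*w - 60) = (w + 1)/(w + 6)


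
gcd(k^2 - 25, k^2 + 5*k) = k + 5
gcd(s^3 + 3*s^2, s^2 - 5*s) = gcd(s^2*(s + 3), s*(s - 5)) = s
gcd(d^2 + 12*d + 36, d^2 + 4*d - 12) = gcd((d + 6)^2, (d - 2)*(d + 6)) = d + 6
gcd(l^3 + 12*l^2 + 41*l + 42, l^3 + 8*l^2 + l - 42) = l^2 + 10*l + 21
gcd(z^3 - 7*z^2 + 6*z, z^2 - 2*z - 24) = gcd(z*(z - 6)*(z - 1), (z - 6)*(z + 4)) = z - 6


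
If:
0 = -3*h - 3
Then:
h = -1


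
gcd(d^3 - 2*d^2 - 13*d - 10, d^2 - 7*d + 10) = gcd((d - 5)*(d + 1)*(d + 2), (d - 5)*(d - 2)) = d - 5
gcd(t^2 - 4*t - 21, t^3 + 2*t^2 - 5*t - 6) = t + 3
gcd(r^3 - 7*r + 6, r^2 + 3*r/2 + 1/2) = 1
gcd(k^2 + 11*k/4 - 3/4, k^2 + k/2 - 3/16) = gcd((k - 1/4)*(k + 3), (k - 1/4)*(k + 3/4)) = k - 1/4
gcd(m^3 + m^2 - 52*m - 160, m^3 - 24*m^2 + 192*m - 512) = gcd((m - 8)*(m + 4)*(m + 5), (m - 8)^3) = m - 8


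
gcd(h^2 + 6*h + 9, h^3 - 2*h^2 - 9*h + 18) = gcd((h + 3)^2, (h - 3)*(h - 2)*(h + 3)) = h + 3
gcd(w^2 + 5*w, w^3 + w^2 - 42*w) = w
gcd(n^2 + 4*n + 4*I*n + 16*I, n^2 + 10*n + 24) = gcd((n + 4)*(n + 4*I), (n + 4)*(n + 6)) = n + 4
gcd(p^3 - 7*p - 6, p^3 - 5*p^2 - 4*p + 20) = p + 2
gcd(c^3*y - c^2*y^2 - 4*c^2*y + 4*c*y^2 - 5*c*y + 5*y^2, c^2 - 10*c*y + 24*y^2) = 1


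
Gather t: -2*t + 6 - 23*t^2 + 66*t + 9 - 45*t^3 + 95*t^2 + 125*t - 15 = -45*t^3 + 72*t^2 + 189*t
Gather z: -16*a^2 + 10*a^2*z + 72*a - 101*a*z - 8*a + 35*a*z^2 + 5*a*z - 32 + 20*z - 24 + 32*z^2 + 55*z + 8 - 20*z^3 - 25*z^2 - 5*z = -16*a^2 + 64*a - 20*z^3 + z^2*(35*a + 7) + z*(10*a^2 - 96*a + 70) - 48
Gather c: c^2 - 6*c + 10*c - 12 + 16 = c^2 + 4*c + 4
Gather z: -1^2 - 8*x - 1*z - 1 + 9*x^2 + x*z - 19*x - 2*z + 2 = 9*x^2 - 27*x + z*(x - 3)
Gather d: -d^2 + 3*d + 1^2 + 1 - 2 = -d^2 + 3*d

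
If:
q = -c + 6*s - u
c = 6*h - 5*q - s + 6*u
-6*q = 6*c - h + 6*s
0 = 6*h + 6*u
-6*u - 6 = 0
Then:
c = 55/168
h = 1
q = -1/24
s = -5/42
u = -1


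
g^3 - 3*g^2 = g^2*(g - 3)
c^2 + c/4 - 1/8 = (c - 1/4)*(c + 1/2)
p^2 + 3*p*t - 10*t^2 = (p - 2*t)*(p + 5*t)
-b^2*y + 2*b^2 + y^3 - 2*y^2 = (-b + y)*(b + y)*(y - 2)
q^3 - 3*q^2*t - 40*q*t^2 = q*(q - 8*t)*(q + 5*t)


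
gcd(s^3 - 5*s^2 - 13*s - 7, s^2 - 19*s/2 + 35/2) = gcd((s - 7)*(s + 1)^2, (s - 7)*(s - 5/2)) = s - 7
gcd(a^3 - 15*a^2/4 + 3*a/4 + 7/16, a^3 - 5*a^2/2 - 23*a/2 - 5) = 1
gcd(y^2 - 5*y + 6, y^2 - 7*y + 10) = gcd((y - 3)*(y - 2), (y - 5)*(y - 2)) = y - 2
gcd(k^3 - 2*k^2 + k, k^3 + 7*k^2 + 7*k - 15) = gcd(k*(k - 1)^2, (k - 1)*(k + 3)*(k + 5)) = k - 1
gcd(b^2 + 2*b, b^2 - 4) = b + 2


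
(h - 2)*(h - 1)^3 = h^4 - 5*h^3 + 9*h^2 - 7*h + 2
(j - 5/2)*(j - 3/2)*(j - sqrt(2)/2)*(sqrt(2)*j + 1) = sqrt(2)*j^4 - 4*sqrt(2)*j^3 + 13*sqrt(2)*j^2/4 + 2*sqrt(2)*j - 15*sqrt(2)/8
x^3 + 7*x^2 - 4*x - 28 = (x - 2)*(x + 2)*(x + 7)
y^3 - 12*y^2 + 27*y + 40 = (y - 8)*(y - 5)*(y + 1)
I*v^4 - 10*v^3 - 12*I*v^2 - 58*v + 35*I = (v - I)*(v + 5*I)*(v + 7*I)*(I*v + 1)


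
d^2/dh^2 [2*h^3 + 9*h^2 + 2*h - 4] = 12*h + 18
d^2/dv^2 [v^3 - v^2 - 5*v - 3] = 6*v - 2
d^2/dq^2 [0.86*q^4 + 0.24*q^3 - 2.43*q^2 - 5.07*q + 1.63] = 10.32*q^2 + 1.44*q - 4.86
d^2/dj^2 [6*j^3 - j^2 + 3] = 36*j - 2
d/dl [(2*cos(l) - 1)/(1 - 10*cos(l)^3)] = 2*(-20*cos(l)^3 + 15*cos(l)^2 - 1)*sin(l)/(100*cos(l)^6 - 20*cos(l)^3 + 1)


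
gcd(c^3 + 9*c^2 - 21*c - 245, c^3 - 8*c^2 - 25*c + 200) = c - 5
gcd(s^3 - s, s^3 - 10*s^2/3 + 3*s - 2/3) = s - 1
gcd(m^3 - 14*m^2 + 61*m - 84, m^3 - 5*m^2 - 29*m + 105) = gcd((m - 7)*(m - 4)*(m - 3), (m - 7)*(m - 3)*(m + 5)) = m^2 - 10*m + 21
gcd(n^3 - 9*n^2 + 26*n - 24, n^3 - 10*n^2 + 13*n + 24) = n - 3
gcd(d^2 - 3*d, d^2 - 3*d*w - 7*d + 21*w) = 1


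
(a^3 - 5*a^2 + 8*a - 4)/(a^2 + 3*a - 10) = (a^2 - 3*a + 2)/(a + 5)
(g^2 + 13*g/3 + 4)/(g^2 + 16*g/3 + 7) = (3*g + 4)/(3*g + 7)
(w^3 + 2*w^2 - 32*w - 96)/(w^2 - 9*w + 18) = (w^2 + 8*w + 16)/(w - 3)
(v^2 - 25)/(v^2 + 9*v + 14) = (v^2 - 25)/(v^2 + 9*v + 14)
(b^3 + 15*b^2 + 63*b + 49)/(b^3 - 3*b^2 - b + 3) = (b^2 + 14*b + 49)/(b^2 - 4*b + 3)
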